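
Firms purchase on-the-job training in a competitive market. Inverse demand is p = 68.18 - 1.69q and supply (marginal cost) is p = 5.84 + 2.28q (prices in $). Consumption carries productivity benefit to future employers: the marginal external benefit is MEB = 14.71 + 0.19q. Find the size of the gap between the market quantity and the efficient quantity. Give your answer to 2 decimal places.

Market equilibrium (private): 5.84 + 2.28q = 68.18 - 1.69q → q_m = 15.7028.
Social marginal benefit = demand + MEB = 82.89 - 1.50q.
Set SMB = MC: 82.89 - 1.50q = 5.84 + 2.28q → q* = 20.3836.
Gap = |15.7028 − 20.3836| = 4.6808.

4.68 units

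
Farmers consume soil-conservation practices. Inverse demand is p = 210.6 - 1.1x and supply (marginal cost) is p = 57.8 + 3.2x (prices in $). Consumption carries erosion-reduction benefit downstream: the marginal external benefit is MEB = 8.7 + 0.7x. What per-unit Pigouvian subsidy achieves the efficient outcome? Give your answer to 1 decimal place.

subsidy = $40.1 per unit

Social marginal benefit = demand + MEB = 219.3 - 0.4x.
Set SMB = MC: 219.3 - 0.4x = 57.8 + 3.2x → x* = 44.8611.
The Pigouvian subsidy equals MEB at x*: 8.7 + 0.7×44.8611 = 40.1028.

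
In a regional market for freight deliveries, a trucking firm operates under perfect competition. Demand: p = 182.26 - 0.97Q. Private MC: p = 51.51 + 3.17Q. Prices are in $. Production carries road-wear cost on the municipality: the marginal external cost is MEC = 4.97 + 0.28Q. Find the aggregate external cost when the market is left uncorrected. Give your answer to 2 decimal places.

Market equilibrium (private): 51.51 + 3.17Q = 182.26 - 0.97Q → Q_m = 31.5821.
Total external cost = ∫₀^{Q_m} (4.97 + 0.28Q) dQ = 4.97×31.5821 + ½×0.28×31.5821² = 296.6031.

$296.60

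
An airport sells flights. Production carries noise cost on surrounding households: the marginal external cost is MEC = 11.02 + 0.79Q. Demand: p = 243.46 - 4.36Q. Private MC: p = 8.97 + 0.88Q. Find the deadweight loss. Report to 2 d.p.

Market equilibrium (private): 8.97 + 0.88Q = 243.46 - 4.36Q → Q_m = 44.7500.
Social marginal cost = private MC + MEC = 19.99 + 1.67Q.
Set SMC = demand: 19.99 + 1.67Q = 243.46 - 4.36Q → Q* = 37.0597.
The welfare-loss triangle has base |Q_m − Q*| and height MEC(Q_m) (the vertical gap between SMC and demand is zero at Q* and MEC at Q_m).
DWL = ½ × 7.6903 × 46.3725 = 178.3092.

DWL = 178.31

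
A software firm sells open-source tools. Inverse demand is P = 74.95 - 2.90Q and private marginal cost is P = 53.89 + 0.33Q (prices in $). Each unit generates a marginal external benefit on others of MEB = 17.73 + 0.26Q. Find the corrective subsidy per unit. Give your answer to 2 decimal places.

Social marginal cost = private MC − MEB = 36.16 + 0.07Q.
Set SMC = demand: 36.16 + 0.07Q = 74.95 - 2.90Q → Q* = 13.0606.
The Pigouvian subsidy equals MEB at Q*: 17.73 + 0.26×13.0606 = 21.1258.

subsidy = $21.13 per unit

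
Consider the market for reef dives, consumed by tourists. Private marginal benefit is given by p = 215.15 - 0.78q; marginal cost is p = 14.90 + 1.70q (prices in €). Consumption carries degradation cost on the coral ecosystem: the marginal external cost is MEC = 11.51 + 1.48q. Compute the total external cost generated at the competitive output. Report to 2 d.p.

€5754.12

Market equilibrium (private): 14.90 + 1.70q = 215.15 - 0.78q → q_m = 80.7460.
Total external cost = ∫₀^{q_m} (11.51 + 1.48q) dq = 11.51×80.7460 + ½×1.48×80.7460² = 5754.1247.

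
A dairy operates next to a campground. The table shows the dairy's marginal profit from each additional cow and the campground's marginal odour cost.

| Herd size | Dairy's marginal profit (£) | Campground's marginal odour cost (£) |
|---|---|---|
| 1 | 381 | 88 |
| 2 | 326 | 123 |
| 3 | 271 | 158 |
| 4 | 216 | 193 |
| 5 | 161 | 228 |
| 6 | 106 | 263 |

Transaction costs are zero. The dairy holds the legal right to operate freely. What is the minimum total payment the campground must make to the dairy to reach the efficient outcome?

Left alone the dairy would choose level 6 (marginal profit stays positive).
Efficient level: k* = 4 (marginal profit ≥ marginal odour cost through 4).
The campground must at least cover the dairy's forgone profit from cutting 6→4: 161 + 106 = 267.

£267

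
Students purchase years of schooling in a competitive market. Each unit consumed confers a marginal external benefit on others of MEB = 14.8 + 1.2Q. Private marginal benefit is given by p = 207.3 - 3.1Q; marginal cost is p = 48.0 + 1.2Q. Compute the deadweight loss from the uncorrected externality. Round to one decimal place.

Market equilibrium (private): 48.0 + 1.2Q = 207.3 - 3.1Q → Q_m = 37.0465.
Social marginal benefit = demand + MEB = 222.1 - 1.9Q.
Set SMB = MC: 222.1 - 1.9Q = 48.0 + 1.2Q → Q* = 56.1613.
Between Q* and Q_m the wedge SMB − MC runs linearly from 0 to MEB(Q_m), so the loss is a triangle.
DWL = ½ × 19.1148 × 59.2558 = 566.3314.

DWL = 566.3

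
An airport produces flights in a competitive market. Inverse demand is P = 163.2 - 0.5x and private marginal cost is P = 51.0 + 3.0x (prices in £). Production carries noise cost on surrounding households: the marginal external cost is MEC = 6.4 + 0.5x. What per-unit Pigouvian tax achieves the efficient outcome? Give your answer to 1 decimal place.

tax = £19.6 per unit

Social marginal cost = private MC + MEC = 57.4 + 3.5x.
Set SMC = demand: 57.4 + 3.5x = 163.2 - 0.5x → x* = 26.4500.
The Pigouvian tax equals MEC at x*: 6.4 + 0.5×26.4500 = 19.6250.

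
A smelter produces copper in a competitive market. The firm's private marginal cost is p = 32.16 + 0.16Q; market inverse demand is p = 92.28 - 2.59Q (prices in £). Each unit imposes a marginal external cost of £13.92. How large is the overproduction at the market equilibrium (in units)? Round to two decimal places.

5.06 units

Market equilibrium (private): 32.16 + 0.16Q = 92.28 - 2.59Q → Q_m = 21.8618.
Social marginal cost = private MC + MEC = 46.08 + 0.16Q.
Set SMC = demand: 46.08 + 0.16Q = 92.28 - 2.59Q → Q* = 16.8000.
Gap = |21.8618 − 16.8000| = 5.0618.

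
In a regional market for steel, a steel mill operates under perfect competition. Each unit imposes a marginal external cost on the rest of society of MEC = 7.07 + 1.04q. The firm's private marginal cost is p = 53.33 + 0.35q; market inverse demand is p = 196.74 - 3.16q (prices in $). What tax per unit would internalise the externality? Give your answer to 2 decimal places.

tax = $38.23 per unit

Social marginal cost = private MC + MEC = 60.40 + 1.39q.
Set SMC = demand: 60.40 + 1.39q = 196.74 - 3.16q → q* = 29.9648.
The Pigouvian tax equals MEC at q*: 7.07 + 1.04×29.9648 = 38.2334.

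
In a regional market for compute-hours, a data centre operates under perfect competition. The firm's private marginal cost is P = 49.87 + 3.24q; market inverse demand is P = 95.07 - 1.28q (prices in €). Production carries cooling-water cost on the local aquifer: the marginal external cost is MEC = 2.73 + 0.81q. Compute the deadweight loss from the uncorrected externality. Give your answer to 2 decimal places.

Market equilibrium (private): 49.87 + 3.24q = 95.07 - 1.28q → q_m = 10.0000.
Social marginal cost = private MC + MEC = 52.60 + 4.05q.
Set SMC = demand: 52.60 + 4.05q = 95.07 - 1.28q → q* = 7.9681.
Between q* and q_m the wedge SMC − demand runs linearly from 0 to MEC(q_m), so the loss is a triangle.
DWL = ½ × 2.0319 × 10.8300 = 11.0027.

DWL = €11.00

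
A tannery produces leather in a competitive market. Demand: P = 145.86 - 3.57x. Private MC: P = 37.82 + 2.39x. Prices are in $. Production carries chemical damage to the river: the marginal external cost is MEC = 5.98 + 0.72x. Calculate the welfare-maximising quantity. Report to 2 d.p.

x* = 15.28

Social marginal cost = private MC + MEC = 43.80 + 3.11x.
Set SMC = demand: 43.80 + 3.11x = 145.86 - 3.57x → x* = 15.2784.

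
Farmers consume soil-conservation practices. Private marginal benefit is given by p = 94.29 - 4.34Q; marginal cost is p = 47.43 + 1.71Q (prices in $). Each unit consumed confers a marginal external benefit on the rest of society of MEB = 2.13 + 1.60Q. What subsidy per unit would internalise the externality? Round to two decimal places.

Social marginal benefit = demand + MEB = 96.42 - 2.74Q.
Set SMB = MC: 96.42 - 2.74Q = 47.43 + 1.71Q → Q* = 11.0090.
The Pigouvian subsidy equals MEB at Q*: 2.13 + 1.60×11.0090 = 19.7444.

subsidy = $19.74 per unit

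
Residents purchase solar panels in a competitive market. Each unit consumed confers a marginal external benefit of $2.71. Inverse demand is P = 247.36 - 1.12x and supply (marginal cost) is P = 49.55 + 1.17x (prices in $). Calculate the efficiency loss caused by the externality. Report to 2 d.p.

Market equilibrium (private): 49.55 + 1.17x = 247.36 - 1.12x → x_m = 86.3799.
Social marginal benefit = demand + MEB = 250.07 - 1.12x.
Set SMB = MC: 250.07 - 1.12x = 49.55 + 1.17x → x* = 87.5633.
Height of the DWL triangle at x_m is SMB(x_m) − MC(x_m) = MEB(x_m) = 2.7100.
DWL = ½ × 1.1834 × 2.7100 = 1.6035.

DWL = $1.60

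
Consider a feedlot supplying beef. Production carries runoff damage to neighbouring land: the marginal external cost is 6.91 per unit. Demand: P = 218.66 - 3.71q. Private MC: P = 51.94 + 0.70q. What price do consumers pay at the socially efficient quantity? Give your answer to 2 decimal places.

P = 84.22

Social marginal cost = private MC + MEC = 58.85 + 0.70q.
Set SMC = demand: 58.85 + 0.70q = 218.66 - 3.71q → q* = 36.2381.
Consumer price on the demand curve at q*: 218.66 − 3.71×36.2381 = 84.2166.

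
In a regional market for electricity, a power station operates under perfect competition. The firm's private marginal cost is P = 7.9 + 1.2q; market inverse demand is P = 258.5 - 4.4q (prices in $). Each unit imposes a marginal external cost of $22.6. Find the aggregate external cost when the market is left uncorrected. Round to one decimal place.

$1011.4

Market equilibrium (private): 7.9 + 1.2q = 258.5 - 4.4q → q_m = 44.7500.
Total external cost = MEC × q_m = 22.6 × 44.7500 = 1011.3500.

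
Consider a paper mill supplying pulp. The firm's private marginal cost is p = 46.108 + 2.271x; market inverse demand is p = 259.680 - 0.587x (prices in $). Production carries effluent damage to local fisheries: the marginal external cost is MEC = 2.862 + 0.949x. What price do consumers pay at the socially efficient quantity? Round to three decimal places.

P = $227.191

Social marginal cost = private MC + MEC = 48.970 + 3.220x.
Set SMC = demand: 48.970 + 3.220x = 259.680 - 0.587x → x* = 55.3480.
Consumer price on the demand curve at x*: 259.680 − 0.587×55.3480 = 227.1907.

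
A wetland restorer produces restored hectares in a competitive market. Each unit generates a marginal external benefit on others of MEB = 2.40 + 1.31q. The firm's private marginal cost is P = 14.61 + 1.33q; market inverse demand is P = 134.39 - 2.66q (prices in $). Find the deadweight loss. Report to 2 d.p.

DWL = $324.83

Market equilibrium (private): 14.61 + 1.33q = 134.39 - 2.66q → q_m = 30.0201.
Social marginal cost = private MC − MEB = 12.21 + 0.02q.
Set SMC = demand: 12.21 + 0.02q = 134.39 - 2.66q → q* = 45.5896.
The loss is the area between SMC and demand from q* to q_m; with linear curves that's a triangle of height MEB(q_m).
DWL = ½ × 15.5695 × 41.7263 = 324.8288.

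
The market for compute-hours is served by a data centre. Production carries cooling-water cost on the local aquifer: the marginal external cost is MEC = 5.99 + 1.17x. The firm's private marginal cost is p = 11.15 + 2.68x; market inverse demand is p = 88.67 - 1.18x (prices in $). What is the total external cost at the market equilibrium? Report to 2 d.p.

$356.24

Market equilibrium (private): 11.15 + 2.68x = 88.67 - 1.18x → x_m = 20.0829.
Total external cost = ∫₀^{x_m} (5.99 + 1.17x) dx = 5.99×20.0829 + ½×1.17×20.0829² = 356.2405.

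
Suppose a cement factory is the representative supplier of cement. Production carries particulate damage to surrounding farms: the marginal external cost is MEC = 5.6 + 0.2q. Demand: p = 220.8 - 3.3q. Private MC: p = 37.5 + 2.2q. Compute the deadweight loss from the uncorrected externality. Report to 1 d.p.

DWL = 13.2

Market equilibrium (private): 37.5 + 2.2q = 220.8 - 3.3q → q_m = 33.3273.
Social marginal cost = private MC + MEC = 43.1 + 2.4q.
Set SMC = demand: 43.1 + 2.4q = 220.8 - 3.3q → q* = 31.1754.
The welfare-loss triangle has base |q_m − q*| and height MEC(q_m) (the vertical gap between SMC and demand is zero at q* and MEC at q_m).
DWL = ½ × 2.1519 × 12.2655 = 13.1971.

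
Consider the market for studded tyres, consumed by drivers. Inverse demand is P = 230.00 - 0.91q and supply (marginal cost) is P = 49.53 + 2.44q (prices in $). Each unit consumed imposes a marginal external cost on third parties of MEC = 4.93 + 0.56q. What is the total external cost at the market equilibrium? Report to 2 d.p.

$1078.19

Market equilibrium (private): 49.53 + 2.44q = 230.00 - 0.91q → q_m = 53.8716.
Total external cost = ∫₀^{q_m} (4.93 + 0.56q) dq = 4.93×53.8716 + ½×0.56×53.8716² = 1078.1888.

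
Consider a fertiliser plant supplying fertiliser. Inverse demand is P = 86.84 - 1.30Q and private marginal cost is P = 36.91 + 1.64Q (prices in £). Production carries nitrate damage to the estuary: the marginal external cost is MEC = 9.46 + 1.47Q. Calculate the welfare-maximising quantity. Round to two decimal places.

Q* = 9.18

Social marginal cost = private MC + MEC = 46.37 + 3.11Q.
Set SMC = demand: 46.37 + 3.11Q = 86.84 - 1.30Q → Q* = 9.1769.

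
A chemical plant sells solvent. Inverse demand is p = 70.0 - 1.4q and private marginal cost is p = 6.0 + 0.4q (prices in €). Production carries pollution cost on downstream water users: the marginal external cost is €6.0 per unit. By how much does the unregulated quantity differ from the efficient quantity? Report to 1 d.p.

3.3 units

Market equilibrium (private): 6.0 + 0.4q = 70.0 - 1.4q → q_m = 35.5556.
Social marginal cost = private MC + MEC = 12.0 + 0.4q.
Set SMC = demand: 12.0 + 0.4q = 70.0 - 1.4q → q* = 32.2222.
Gap = |35.5556 − 32.2222| = 3.3334.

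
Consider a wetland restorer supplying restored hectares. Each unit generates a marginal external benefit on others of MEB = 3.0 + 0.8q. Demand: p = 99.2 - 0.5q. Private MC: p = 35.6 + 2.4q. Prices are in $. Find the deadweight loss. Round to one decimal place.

Market equilibrium (private): 35.6 + 2.4q = 99.2 - 0.5q → q_m = 21.9310.
Social marginal cost = private MC − MEB = 32.6 + 1.6q.
Set SMC = demand: 32.6 + 1.6q = 99.2 - 0.5q → q* = 31.7143.
Height of the DWL triangle at q_m is demand(q_m) − SMC(q_m) = MEB(q_m) = 20.5448.
DWL = ½ × 9.7833 × 20.5448 = 100.4980.

DWL = $100.5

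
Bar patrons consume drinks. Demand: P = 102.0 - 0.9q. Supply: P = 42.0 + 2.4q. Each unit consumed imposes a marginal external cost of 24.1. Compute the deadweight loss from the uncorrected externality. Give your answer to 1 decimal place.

DWL = 88.0

Market equilibrium (private): 42.0 + 2.4q = 102.0 - 0.9q → q_m = 18.1818.
Social marginal benefit = demand − MEC = 77.9 - 0.9q.
Set SMB = MC: 77.9 - 0.9q = 42.0 + 2.4q → q* = 10.8788.
Between q* and q_m the wedge MC − SMB runs linearly from 0 to MEC(q_m), so the loss is a triangle.
DWL = ½ × 7.3030 × 24.1000 = 88.0012.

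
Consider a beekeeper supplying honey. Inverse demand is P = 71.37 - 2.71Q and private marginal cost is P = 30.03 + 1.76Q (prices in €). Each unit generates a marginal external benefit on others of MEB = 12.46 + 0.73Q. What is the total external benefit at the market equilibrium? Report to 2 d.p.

Market equilibrium (private): 30.03 + 1.76Q = 71.37 - 2.71Q → Q_m = 9.2483.
Total external benefit = ∫₀^{Q_m} (12.46 + 0.73Q) dQ = 12.46×9.2483 + ½×0.73×9.2483² = 146.4527.

€146.45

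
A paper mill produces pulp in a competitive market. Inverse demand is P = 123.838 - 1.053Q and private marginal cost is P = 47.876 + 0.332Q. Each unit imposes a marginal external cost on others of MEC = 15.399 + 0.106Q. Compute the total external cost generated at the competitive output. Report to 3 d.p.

Market equilibrium (private): 47.876 + 0.332Q = 123.838 - 1.053Q → Q_m = 54.8462.
Total external cost = ∫₀^{Q_m} (15.399 + 0.106Q) dQ = 15.399×54.8462 + ½×0.106×54.8462² = 1004.0062.

1004.006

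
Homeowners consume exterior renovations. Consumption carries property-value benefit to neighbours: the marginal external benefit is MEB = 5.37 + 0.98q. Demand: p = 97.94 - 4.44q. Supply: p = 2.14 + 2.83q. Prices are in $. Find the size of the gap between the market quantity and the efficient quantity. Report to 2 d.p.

Market equilibrium (private): 2.14 + 2.83q = 97.94 - 4.44q → q_m = 13.1774.
Social marginal benefit = demand + MEB = 103.31 - 3.46q.
Set SMB = MC: 103.31 - 3.46q = 2.14 + 2.83q → q* = 16.0843.
Gap = |13.1774 − 16.0843| = 2.9069.

2.91 units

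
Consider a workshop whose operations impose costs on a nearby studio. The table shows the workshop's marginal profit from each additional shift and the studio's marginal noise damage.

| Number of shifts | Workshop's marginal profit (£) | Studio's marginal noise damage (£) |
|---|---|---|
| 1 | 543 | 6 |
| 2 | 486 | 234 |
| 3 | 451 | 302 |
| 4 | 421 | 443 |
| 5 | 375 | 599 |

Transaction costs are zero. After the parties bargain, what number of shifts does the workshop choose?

Bargaining reaches the level where marginal profit last exceeds marginal noise damage.
That holds through level 3 (451 ≥ 302) but not at 4 (421 < 443).

3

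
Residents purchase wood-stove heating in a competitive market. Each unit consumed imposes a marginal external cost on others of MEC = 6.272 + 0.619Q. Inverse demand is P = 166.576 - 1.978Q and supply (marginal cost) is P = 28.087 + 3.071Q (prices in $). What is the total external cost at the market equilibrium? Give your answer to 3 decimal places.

Market equilibrium (private): 28.087 + 3.071Q = 166.576 - 1.978Q → Q_m = 27.4290.
Total external cost = ∫₀^{Q_m} (6.272 + 0.619Q) dQ = 6.272×27.4290 + ½×0.619×27.4290² = 404.8870.

$404.887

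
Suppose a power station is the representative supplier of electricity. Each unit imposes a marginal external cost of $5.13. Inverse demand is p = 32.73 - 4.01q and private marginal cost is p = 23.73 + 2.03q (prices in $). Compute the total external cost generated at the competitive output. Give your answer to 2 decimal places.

Market equilibrium (private): 23.73 + 2.03q = 32.73 - 4.01q → q_m = 1.4901.
Total external cost = MEC × q_m = 5.13 × 1.4901 = 7.6442.

$7.64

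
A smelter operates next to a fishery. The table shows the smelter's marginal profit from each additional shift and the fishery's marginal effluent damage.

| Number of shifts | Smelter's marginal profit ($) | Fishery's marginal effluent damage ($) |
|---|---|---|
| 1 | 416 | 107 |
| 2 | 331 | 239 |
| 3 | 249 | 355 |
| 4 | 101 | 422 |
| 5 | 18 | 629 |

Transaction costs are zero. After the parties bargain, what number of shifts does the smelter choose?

Bargaining reaches the level where marginal profit last exceeds marginal effluent damage.
That holds through level 2 (331 ≥ 239) but not at 3 (249 < 355).

2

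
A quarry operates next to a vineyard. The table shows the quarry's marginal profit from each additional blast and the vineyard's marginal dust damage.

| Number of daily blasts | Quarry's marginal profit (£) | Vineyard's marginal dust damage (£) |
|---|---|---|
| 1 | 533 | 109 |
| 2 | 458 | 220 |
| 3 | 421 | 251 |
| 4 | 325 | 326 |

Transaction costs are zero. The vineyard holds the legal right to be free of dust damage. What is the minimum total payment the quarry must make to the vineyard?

Efficient level: marginal profit ≥ marginal dust damage through level 3, so k* = 3.
With the vineyard holding the right, the quarry must at least compensate total damage at k*: 109 + 220 + 251 = 580.

£580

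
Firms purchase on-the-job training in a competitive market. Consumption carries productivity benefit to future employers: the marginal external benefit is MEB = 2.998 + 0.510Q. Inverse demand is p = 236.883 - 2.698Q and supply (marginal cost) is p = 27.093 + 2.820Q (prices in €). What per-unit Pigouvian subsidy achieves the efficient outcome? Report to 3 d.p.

Social marginal benefit = demand + MEB = 239.881 - 2.188Q.
Set SMB = MC: 239.881 - 2.188Q = 27.093 + 2.820Q → Q* = 42.4896.
The Pigouvian subsidy equals MEB at Q*: 2.998 + 0.510×42.4896 = 24.6677.

subsidy = €24.668 per unit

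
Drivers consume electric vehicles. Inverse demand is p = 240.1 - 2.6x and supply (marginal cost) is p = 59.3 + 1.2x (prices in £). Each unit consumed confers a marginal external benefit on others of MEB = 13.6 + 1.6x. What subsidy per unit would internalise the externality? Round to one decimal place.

Social marginal benefit = demand + MEB = 253.7 - x.
Set SMB = MC: 253.7 - x = 59.3 + 1.2x → x* = 88.3636.
The Pigouvian subsidy equals MEB at x*: 13.6 + 1.6×88.3636 = 154.9818.

subsidy = £155.0 per unit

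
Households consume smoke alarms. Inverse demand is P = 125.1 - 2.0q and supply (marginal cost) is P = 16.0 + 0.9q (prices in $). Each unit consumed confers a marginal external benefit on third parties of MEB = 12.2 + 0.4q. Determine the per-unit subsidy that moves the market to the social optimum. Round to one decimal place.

Social marginal benefit = demand + MEB = 137.3 - 1.6q.
Set SMB = MC: 137.3 - 1.6q = 16.0 + 0.9q → q* = 48.5200.
The Pigouvian subsidy equals MEB at q*: 12.2 + 0.4×48.5200 = 31.6080.

subsidy = $31.6 per unit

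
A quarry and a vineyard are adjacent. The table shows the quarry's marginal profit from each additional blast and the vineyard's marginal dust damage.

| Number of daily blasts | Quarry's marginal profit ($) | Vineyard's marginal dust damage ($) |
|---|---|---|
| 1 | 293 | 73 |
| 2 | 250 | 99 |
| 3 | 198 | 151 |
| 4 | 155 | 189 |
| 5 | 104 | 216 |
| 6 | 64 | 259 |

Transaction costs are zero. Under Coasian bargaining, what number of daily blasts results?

3

Bargaining reaches the level where marginal profit last exceeds marginal dust damage.
That holds through level 3 (198 ≥ 151) but not at 4 (155 < 189).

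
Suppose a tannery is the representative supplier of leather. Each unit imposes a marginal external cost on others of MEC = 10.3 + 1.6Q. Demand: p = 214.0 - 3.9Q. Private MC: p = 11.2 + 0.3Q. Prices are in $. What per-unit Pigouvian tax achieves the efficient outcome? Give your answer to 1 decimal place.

tax = $63.4 per unit

Social marginal cost = private MC + MEC = 21.5 + 1.9Q.
Set SMC = demand: 21.5 + 1.9Q = 214.0 - 3.9Q → Q* = 33.1897.
The Pigouvian tax equals MEC at Q*: 10.3 + 1.6×33.1897 = 63.4035.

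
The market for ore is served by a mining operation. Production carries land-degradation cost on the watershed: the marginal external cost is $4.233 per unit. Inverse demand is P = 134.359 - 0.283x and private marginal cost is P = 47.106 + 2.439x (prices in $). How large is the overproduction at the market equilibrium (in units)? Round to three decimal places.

Market equilibrium (private): 47.106 + 2.439x = 134.359 - 0.283x → x_m = 32.0547.
Social marginal cost = private MC + MEC = 51.339 + 2.439x.
Set SMC = demand: 51.339 + 2.439x = 134.359 - 0.283x → x* = 30.4996.
Gap = |32.0547 − 30.4996| = 1.5551.

1.555 units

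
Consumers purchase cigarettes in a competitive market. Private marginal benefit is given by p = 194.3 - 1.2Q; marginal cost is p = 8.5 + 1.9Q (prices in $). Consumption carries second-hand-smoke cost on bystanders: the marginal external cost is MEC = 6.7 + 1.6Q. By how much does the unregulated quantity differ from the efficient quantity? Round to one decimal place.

Market equilibrium (private): 8.5 + 1.9Q = 194.3 - 1.2Q → Q_m = 59.9355.
Social marginal benefit = demand − MEC = 187.6 - 2.8Q.
Set SMB = MC: 187.6 - 2.8Q = 8.5 + 1.9Q → Q* = 38.1064.
Gap = |59.9355 − 38.1064| = 21.8291.

21.8 units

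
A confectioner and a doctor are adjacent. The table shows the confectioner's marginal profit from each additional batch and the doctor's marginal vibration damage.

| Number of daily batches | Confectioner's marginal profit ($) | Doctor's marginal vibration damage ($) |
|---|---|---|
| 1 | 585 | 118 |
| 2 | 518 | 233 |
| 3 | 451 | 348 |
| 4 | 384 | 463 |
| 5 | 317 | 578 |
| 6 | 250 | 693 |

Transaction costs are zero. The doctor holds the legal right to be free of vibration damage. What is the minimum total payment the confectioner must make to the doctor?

$699

Efficient level: marginal profit ≥ marginal vibration damage through level 3, so k* = 3.
With the doctor holding the right, the confectioner must at least compensate total damage at k*: 118 + 233 + 348 = 699.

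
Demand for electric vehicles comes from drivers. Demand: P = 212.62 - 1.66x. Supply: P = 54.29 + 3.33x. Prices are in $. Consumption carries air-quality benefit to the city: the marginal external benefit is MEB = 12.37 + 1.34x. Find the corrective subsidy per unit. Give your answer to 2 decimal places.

subsidy = $75.04 per unit

Social marginal benefit = demand + MEB = 224.99 - 0.32x.
Set SMB = MC: 224.99 - 0.32x = 54.29 + 3.33x → x* = 46.7671.
The Pigouvian subsidy equals MEB at x*: 12.37 + 1.34×46.7671 = 75.0379.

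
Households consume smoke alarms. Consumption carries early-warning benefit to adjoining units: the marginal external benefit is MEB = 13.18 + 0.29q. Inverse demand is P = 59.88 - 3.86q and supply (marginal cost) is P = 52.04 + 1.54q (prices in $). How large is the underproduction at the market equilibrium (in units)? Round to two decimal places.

2.66 units

Market equilibrium (private): 52.04 + 1.54q = 59.88 - 3.86q → q_m = 1.4519.
Social marginal benefit = demand + MEB = 73.06 - 3.57q.
Set SMB = MC: 73.06 - 3.57q = 52.04 + 1.54q → q* = 4.1135.
Gap = |1.4519 − 4.1135| = 2.6616.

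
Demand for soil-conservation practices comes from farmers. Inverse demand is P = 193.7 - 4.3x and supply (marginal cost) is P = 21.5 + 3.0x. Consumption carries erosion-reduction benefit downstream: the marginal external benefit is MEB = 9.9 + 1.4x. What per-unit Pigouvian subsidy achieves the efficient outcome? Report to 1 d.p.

Social marginal benefit = demand + MEB = 203.6 - 2.9x.
Set SMB = MC: 203.6 - 2.9x = 21.5 + 3.0x → x* = 30.8644.
The Pigouvian subsidy equals MEB at x*: 9.9 + 1.4×30.8644 = 53.1102.

subsidy = 53.1 per unit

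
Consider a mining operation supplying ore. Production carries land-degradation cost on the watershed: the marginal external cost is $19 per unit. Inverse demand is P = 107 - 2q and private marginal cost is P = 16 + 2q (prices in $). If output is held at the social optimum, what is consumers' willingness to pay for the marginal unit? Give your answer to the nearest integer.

Social marginal cost = private MC + MEC = 35 + 2q.
Set SMC = demand: 35 + 2q = 107 - 2q → q* = 18.0000.
Consumer price on the demand curve at q*: 107 − 2×18.0000 = 71.0000.

P = $71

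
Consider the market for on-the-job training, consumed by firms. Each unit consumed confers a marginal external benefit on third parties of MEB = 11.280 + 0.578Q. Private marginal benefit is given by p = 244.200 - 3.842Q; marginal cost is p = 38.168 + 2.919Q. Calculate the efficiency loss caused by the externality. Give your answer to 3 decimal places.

Market equilibrium (private): 38.168 + 2.919Q = 244.200 - 3.842Q → Q_m = 30.4736.
Social marginal benefit = demand + MEB = 255.480 - 3.264Q.
Set SMB = MC: 255.480 - 3.264Q = 38.168 + 2.919Q → Q* = 35.1467.
Between Q* and Q_m the wedge SMB − MC runs linearly from 0 to MEB(Q_m), so the loss is a triangle.
DWL = ½ × 4.6731 × 28.8937 = 67.5116.

DWL = 67.512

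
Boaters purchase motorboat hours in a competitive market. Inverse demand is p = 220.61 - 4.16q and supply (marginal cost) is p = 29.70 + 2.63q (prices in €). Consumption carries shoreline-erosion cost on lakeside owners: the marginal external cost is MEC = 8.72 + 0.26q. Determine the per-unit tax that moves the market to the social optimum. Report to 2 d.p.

tax = €15.44 per unit

Social marginal benefit = demand − MEC = 211.89 - 4.42q.
Set SMB = MC: 211.89 - 4.42q = 29.70 + 2.63q → q* = 25.8426.
The Pigouvian tax equals MEC at q*: 8.72 + 0.26×25.8426 = 15.4391.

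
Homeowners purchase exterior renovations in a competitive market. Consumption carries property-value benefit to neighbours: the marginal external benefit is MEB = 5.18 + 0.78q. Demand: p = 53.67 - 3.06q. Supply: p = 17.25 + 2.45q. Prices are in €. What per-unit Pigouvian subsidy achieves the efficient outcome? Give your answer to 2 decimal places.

subsidy = €12.04 per unit

Social marginal benefit = demand + MEB = 58.85 - 2.28q.
Set SMB = MC: 58.85 - 2.28q = 17.25 + 2.45q → q* = 8.7949.
The Pigouvian subsidy equals MEB at q*: 5.18 + 0.78×8.7949 = 12.0400.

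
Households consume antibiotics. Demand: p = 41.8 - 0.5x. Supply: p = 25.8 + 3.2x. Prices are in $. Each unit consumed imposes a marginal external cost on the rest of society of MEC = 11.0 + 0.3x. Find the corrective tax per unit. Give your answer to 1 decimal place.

tax = $11.4 per unit

Social marginal benefit = demand − MEC = 30.8 - 0.8x.
Set SMB = MC: 30.8 - 0.8x = 25.8 + 3.2x → x* = 1.2500.
The Pigouvian tax equals MEC at x*: 11.0 + 0.3×1.2500 = 11.3750.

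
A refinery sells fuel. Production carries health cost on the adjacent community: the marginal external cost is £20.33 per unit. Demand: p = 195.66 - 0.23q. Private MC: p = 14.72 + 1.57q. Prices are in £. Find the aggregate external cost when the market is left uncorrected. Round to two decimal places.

Market equilibrium (private): 14.72 + 1.57q = 195.66 - 0.23q → q_m = 100.5222.
Total external cost = MEC × q_m = 20.33 × 100.5222 = 2043.6163.

£2043.62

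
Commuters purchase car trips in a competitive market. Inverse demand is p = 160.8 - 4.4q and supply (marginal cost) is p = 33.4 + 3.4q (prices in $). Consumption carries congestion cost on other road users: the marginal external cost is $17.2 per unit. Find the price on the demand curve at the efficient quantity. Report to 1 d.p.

P = $98.6

Social marginal benefit = demand − MEC = 143.6 - 4.4q.
Set SMB = MC: 143.6 - 4.4q = 33.4 + 3.4q → q* = 14.1282.
Consumer price on the demand curve at q*: 160.8 − 4.4×14.1282 = 98.6359.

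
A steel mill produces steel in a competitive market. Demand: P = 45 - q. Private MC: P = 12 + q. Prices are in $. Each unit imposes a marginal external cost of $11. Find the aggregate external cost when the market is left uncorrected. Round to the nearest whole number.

$182

Market equilibrium (private): 12 + q = 45 - q → q_m = 16.5000.
Total external cost = MEC × q_m = 11 × 16.5000 = 181.5000.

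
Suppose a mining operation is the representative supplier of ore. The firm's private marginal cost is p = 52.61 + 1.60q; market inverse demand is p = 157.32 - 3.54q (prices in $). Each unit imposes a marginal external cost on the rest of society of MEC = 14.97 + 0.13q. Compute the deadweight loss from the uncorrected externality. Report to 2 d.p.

DWL = $29.45

Market equilibrium (private): 52.61 + 1.60q = 157.32 - 3.54q → q_m = 20.3716.
Social marginal cost = private MC + MEC = 67.58 + 1.73q.
Set SMC = demand: 67.58 + 1.73q = 157.32 - 3.54q → q* = 17.0285.
The loss is the area between SMC and demand from q* to q_m; with linear curves that's a triangle of height MEC(q_m).
DWL = ½ × 3.3431 × 17.6183 = 29.4499.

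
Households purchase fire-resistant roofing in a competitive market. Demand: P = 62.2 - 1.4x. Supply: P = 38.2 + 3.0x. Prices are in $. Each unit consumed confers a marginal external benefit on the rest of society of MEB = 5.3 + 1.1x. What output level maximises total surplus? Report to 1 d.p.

x* = 8.9

Social marginal benefit = demand + MEB = 67.5 - 0.3x.
Set SMB = MC: 67.5 - 0.3x = 38.2 + 3.0x → x* = 8.8788.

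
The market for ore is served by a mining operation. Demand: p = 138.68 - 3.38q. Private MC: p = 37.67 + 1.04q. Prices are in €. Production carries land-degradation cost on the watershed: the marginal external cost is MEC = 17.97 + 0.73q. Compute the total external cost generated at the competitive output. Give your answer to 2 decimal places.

Market equilibrium (private): 37.67 + 1.04q = 138.68 - 3.38q → q_m = 22.8529.
Total external cost = ∫₀^{q_m} (17.97 + 0.73q) dq = 17.97×22.8529 + ½×0.73×22.8529² = 601.2897.

€601.29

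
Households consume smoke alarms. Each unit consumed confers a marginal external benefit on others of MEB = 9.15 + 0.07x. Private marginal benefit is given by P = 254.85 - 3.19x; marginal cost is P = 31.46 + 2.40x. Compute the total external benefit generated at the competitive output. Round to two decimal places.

Market equilibrium (private): 31.46 + 2.40x = 254.85 - 3.19x → x_m = 39.9624.
Total external benefit = ∫₀^{x_m} (9.15 + 0.07x) dx = 9.15×39.9624 + ½×0.07×39.9624² = 421.5507.

421.55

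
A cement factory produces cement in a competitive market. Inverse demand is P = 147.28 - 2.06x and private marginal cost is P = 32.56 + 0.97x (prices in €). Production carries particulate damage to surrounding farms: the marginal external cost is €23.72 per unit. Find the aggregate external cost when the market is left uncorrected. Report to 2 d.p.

€898.07

Market equilibrium (private): 32.56 + 0.97x = 147.28 - 2.06x → x_m = 37.8614.
Total external cost = MEC × x_m = 23.72 × 37.8614 = 898.0724.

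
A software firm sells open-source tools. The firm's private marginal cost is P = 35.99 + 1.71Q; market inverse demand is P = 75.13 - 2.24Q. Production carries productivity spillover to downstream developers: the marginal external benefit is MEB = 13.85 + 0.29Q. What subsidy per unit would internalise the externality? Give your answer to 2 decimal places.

subsidy = 18.05 per unit

Social marginal cost = private MC − MEB = 22.14 + 1.42Q.
Set SMC = demand: 22.14 + 1.42Q = 75.13 - 2.24Q → Q* = 14.4781.
The Pigouvian subsidy equals MEB at Q*: 13.85 + 0.29×14.4781 = 18.0486.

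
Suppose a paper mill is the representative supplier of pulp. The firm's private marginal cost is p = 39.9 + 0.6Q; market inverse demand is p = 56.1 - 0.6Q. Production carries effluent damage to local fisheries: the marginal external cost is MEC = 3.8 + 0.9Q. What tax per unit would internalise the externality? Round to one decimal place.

Social marginal cost = private MC + MEC = 43.7 + 1.5Q.
Set SMC = demand: 43.7 + 1.5Q = 56.1 - 0.6Q → Q* = 5.9048.
The Pigouvian tax equals MEC at Q*: 3.8 + 0.9×5.9048 = 9.1143.

tax = 9.1 per unit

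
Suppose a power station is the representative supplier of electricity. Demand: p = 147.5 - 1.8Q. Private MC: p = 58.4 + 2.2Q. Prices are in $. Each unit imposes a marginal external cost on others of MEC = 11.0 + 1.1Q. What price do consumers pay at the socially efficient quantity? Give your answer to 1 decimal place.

Social marginal cost = private MC + MEC = 69.4 + 3.3Q.
Set SMC = demand: 69.4 + 3.3Q = 147.5 - 1.8Q → Q* = 15.3137.
Consumer price on the demand curve at Q*: 147.5 − 1.8×15.3137 = 119.9353.

P = $119.9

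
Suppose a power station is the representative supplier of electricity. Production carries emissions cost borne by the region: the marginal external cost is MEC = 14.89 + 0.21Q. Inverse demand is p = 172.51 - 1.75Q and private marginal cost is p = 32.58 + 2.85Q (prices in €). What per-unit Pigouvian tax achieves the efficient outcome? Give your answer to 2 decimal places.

tax = €20.35 per unit

Social marginal cost = private MC + MEC = 47.47 + 3.06Q.
Set SMC = demand: 47.47 + 3.06Q = 172.51 - 1.75Q → Q* = 25.9958.
The Pigouvian tax equals MEC at Q*: 14.89 + 0.21×25.9958 = 20.3491.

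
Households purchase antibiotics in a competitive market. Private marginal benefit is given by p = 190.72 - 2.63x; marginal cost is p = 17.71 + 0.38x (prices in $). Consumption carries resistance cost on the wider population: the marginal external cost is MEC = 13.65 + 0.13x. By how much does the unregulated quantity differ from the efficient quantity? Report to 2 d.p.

6.73 units

Market equilibrium (private): 17.71 + 0.38x = 190.72 - 2.63x → x_m = 57.4784.
Social marginal benefit = demand − MEC = 177.07 - 2.76x.
Set SMB = MC: 177.07 - 2.76x = 17.71 + 0.38x → x* = 50.7516.
Gap = |57.4784 − 50.7516| = 6.7268.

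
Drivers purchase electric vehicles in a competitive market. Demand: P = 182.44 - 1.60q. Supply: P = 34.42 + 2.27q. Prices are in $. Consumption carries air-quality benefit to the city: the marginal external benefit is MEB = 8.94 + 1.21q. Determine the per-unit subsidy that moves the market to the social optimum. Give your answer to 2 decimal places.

subsidy = $80.34 per unit

Social marginal benefit = demand + MEB = 191.38 - 0.39q.
Set SMB = MC: 191.38 - 0.39q = 34.42 + 2.27q → q* = 59.0075.
The Pigouvian subsidy equals MEB at q*: 8.94 + 1.21×59.0075 = 80.3391.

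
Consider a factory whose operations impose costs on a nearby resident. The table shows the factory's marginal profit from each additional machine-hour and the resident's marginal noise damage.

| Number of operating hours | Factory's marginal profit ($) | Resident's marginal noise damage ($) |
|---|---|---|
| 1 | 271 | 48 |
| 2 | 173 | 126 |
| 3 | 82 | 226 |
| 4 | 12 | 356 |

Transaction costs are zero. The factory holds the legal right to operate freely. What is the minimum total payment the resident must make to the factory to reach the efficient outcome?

Left alone the factory would choose level 4 (marginal profit stays positive).
Efficient level: k* = 2 (marginal profit ≥ marginal noise damage through 2).
The resident must at least cover the factory's forgone profit from cutting 4→2: 82 + 12 = 94.

$94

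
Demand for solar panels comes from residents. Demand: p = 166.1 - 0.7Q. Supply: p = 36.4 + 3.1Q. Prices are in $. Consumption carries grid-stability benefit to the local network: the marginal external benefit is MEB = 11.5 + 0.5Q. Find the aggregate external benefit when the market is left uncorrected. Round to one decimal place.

$683.8

Market equilibrium (private): 36.4 + 3.1Q = 166.1 - 0.7Q → Q_m = 34.1316.
Total external benefit = ∫₀^{Q_m} (11.5 + 0.5Q) dQ = 11.5×34.1316 + ½×0.5×34.1316² = 683.7549.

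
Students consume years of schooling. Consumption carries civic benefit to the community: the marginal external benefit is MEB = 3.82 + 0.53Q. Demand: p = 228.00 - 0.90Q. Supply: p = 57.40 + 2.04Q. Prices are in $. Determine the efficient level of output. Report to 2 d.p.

Social marginal benefit = demand + MEB = 231.82 - 0.37Q.
Set SMB = MC: 231.82 - 0.37Q = 57.40 + 2.04Q → Q* = 72.3734.

Q* = 72.37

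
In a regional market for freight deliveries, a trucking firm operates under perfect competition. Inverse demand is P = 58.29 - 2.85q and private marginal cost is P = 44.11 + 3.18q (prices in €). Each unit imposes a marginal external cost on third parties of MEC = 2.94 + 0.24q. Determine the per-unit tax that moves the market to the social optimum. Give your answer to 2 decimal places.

tax = €3.37 per unit

Social marginal cost = private MC + MEC = 47.05 + 3.42q.
Set SMC = demand: 47.05 + 3.42q = 58.29 - 2.85q → q* = 1.7927.
The Pigouvian tax equals MEC at q*: 2.94 + 0.24×1.7927 = 3.3702.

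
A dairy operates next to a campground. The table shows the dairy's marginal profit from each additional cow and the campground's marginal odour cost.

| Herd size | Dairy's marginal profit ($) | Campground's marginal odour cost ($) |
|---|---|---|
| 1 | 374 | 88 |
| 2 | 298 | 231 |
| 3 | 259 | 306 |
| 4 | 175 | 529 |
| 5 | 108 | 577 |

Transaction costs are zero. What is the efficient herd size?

2

Bargaining reaches the level where marginal profit last exceeds marginal odour cost.
That holds through level 2 (298 ≥ 231) but not at 3 (259 < 306).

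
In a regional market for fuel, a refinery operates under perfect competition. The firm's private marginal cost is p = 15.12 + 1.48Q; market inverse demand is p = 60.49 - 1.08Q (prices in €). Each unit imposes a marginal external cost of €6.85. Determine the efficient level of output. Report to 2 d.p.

Q* = 15.05

Social marginal cost = private MC + MEC = 21.97 + 1.48Q.
Set SMC = demand: 21.97 + 1.48Q = 60.49 - 1.08Q → Q* = 15.0469.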